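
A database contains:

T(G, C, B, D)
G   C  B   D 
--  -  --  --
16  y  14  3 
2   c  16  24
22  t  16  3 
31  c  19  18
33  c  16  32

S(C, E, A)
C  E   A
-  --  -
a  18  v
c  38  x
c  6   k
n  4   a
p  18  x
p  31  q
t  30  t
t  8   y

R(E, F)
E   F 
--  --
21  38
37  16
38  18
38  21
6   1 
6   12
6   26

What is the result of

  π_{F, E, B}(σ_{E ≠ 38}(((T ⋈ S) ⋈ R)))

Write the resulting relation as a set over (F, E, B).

{(1, 6, 16), (1, 6, 19), (12, 6, 16), (12, 6, 19), (26, 6, 16), (26, 6, 19)}

T ⋈ S (natural join on C): {(2, c, 16, 24, 38, x), (2, c, 16, 24, 6, k), (22, t, 16, 3, 30, t), (22, t, 16, 3, 8, y), (31, c, 19, 18, 38, x), (31, c, 19, 18, 6, k), (33, c, 16, 32, 38, x), (33, c, 16, 32, 6, k)}
(T ⋈ S) ⋈ R (natural join on E): {(2, c, 16, 24, 38, x, 18), (2, c, 16, 24, 38, x, 21), (2, c, 16, 24, 6, k, 1), (2, c, 16, 24, 6, k, 12), (2, c, 16, 24, 6, k, 26), (31, c, 19, 18, 38, x, 18), (31, c, 19, 18, 38, x, 21), (31, c, 19, 18, 6, k, 1), (31, c, 19, 18, 6, k, 12), (31, c, 19, 18, 6, k, 26), (33, c, 16, 32, 38, x, 18), (33, c, 16, 32, 38, x, 21), (33, c, 16, 32, 6, k, 1), (33, c, 16, 32, 6, k, 12), (33, c, 16, 32, 6, k, 26)}
Filtering on E ≠ 38 leaves {(2, c, 16, 24, 6, k, 1), (2, c, 16, 24, 6, k, 12), (2, c, 16, 24, 6, k, 26), (31, c, 19, 18, 6, k, 1), (31, c, 19, 18, 6, k, 12), (31, c, 19, 18, 6, k, 26), (33, c, 16, 32, 6, k, 1), (33, c, 16, 32, 6, k, 12), (33, c, 16, 32, 6, k, 26)}.
Keep only column(s) F, E, B (3 duplicate(s) eliminated): {(1, 6, 16), (1, 6, 19), (12, 6, 16), (12, 6, 19), (26, 6, 16), (26, 6, 19)}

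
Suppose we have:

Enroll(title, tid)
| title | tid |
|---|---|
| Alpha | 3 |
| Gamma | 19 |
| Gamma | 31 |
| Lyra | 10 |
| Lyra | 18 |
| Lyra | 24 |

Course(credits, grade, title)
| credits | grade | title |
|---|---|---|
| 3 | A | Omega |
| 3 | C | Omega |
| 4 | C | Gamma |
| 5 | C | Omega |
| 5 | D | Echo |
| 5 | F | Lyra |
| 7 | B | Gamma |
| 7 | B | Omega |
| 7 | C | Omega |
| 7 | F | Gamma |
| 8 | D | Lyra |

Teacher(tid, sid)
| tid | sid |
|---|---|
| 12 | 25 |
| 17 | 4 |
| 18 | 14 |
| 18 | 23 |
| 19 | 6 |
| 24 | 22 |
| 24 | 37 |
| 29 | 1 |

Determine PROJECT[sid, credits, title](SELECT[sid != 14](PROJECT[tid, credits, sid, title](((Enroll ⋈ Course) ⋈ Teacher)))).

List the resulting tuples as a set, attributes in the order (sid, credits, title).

Natural join on title: {(Gamma, 19, 4, C), (Gamma, 19, 7, B), (Gamma, 19, 7, F), (Gamma, 31, 4, C), (Gamma, 31, 7, B), (Gamma, 31, 7, F), (Lyra, 10, 5, F), (Lyra, 10, 8, D), (Lyra, 18, 5, F), (Lyra, 18, 8, D), (Lyra, 24, 5, F), (Lyra, 24, 8, D)}
Natural join on tid: {(Gamma, 19, 4, C, 6), (Gamma, 19, 7, B, 6), (Gamma, 19, 7, F, 6), (Lyra, 18, 5, F, 14), (Lyra, 18, 5, F, 23), (Lyra, 18, 8, D, 14), (Lyra, 18, 8, D, 23), (Lyra, 24, 5, F, 22), (Lyra, 24, 5, F, 37), (Lyra, 24, 8, D, 22), (Lyra, 24, 8, D, 37)}
Keep only column(s) tid, credits, sid, title (1 duplicate(s) eliminated): {(18, 5, 14, Lyra), (18, 5, 23, Lyra), (18, 8, 14, Lyra), (18, 8, 23, Lyra), (19, 4, 6, Gamma), (19, 7, 6, Gamma), (24, 5, 22, Lyra), (24, 5, 37, Lyra), (24, 8, 22, Lyra), (24, 8, 37, Lyra)}
σ[sid != 14]: keep tuples satisfying sid != 14 → {(18, 5, 23, Lyra), (18, 8, 23, Lyra), (19, 4, 6, Gamma), (19, 7, 6, Gamma), (24, 5, 22, Lyra), (24, 5, 37, Lyra), (24, 8, 22, Lyra), (24, 8, 37, Lyra)}
Keep only column(s) sid, credits, title: {(22, 5, Lyra), (22, 8, Lyra), (23, 5, Lyra), (23, 8, Lyra), (37, 5, Lyra), (37, 8, Lyra), (6, 4, Gamma), (6, 7, Gamma)}

{(22, 5, Lyra), (22, 8, Lyra), (23, 5, Lyra), (23, 8, Lyra), (37, 5, Lyra), (37, 8, Lyra), (6, 4, Gamma), (6, 7, Gamma)}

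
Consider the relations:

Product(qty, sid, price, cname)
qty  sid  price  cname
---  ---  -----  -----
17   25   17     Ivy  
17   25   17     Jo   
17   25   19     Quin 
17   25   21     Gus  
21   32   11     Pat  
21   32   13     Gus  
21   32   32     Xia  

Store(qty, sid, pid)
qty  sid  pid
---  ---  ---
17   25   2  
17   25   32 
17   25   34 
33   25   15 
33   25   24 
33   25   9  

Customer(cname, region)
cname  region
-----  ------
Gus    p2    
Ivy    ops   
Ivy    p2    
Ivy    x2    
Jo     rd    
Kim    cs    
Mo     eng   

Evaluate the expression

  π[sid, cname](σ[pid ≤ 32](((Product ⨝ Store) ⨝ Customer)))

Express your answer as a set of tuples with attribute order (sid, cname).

{(25, Gus), (25, Ivy), (25, Jo)}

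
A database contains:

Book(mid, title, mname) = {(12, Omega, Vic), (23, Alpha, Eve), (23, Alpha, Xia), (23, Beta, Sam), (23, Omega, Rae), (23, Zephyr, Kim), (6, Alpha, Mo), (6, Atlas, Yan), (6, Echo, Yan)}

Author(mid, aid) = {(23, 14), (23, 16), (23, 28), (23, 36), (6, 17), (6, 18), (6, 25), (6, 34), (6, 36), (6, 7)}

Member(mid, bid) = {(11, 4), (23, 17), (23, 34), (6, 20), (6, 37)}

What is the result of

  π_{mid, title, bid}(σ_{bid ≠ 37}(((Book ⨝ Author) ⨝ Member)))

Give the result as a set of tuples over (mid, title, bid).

{(23, Alpha, 17), (23, Alpha, 34), (23, Beta, 17), (23, Beta, 34), (23, Omega, 17), (23, Omega, 34), (23, Zephyr, 17), (23, Zephyr, 34), (6, Alpha, 20), (6, Atlas, 20), (6, Echo, 20)}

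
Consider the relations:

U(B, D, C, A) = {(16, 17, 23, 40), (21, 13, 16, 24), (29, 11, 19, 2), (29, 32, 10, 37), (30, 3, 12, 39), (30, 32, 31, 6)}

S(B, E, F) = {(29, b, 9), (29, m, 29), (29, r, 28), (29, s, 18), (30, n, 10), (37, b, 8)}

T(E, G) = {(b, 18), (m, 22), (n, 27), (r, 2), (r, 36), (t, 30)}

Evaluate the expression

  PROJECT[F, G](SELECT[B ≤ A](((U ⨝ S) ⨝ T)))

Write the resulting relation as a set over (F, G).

U ⋈ S (natural join on B): {(29, 11, 19, 2, b, 9), (29, 11, 19, 2, m, 29), (29, 11, 19, 2, r, 28), (29, 11, 19, 2, s, 18), (29, 32, 10, 37, b, 9), (29, 32, 10, 37, m, 29), (29, 32, 10, 37, r, 28), (29, 32, 10, 37, s, 18), (30, 3, 12, 39, n, 10), (30, 32, 31, 6, n, 10)}
(U ⨝ S) ⋈ T (natural join on E): {(29, 11, 19, 2, b, 9, 18), (29, 11, 19, 2, m, 29, 22), (29, 11, 19, 2, r, 28, 2), (29, 11, 19, 2, r, 28, 36), (29, 32, 10, 37, b, 9, 18), (29, 32, 10, 37, m, 29, 22), (29, 32, 10, 37, r, 28, 2), (29, 32, 10, 37, r, 28, 36), (30, 3, 12, 39, n, 10, 27), (30, 32, 31, 6, n, 10, 27)}
Selection B ≤ A: {(29, 32, 10, 37, b, 9, 18), (29, 32, 10, 37, m, 29, 22), (29, 32, 10, 37, r, 28, 2), (29, 32, 10, 37, r, 28, 36), (30, 3, 12, 39, n, 10, 27)}
Keep only column(s) F, G: {(10, 27), (28, 2), (28, 36), (29, 22), (9, 18)}

{(10, 27), (28, 2), (28, 36), (29, 22), (9, 18)}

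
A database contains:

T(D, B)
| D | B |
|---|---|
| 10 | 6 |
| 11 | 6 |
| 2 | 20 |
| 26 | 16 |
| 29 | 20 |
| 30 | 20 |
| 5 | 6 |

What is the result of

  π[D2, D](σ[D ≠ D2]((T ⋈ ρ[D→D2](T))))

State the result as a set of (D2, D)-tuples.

ρ[D→D2]: schema becomes (D2, B); tuples unchanged.
Natural join on B: {(10, 6, 10), (10, 6, 11), (10, 6, 5), (11, 6, 10), (11, 6, 11), (11, 6, 5), (2, 20, 2), (2, 20, 29), (2, 20, 30), (26, 16, 26), (29, 20, 2), (29, 20, 29), (29, 20, 30), (30, 20, 2), (30, 20, 29), (30, 20, 30), (5, 6, 10), (5, 6, 11), (5, 6, 5)}
Apply σ_{D ≠ D2}; surviving tuples: {(10, 6, 11), (10, 6, 5), (11, 6, 10), (11, 6, 5), (2, 20, 29), (2, 20, 30), (29, 20, 2), (29, 20, 30), (30, 20, 2), (30, 20, 29), (5, 6, 10), (5, 6, 11)}
Keep only column(s) D2, D: {(10, 11), (10, 5), (11, 10), (11, 5), (2, 29), (2, 30), (29, 2), (29, 30), (30, 2), (30, 29), (5, 10), (5, 11)}

{(10, 11), (10, 5), (11, 10), (11, 5), (2, 29), (2, 30), (29, 2), (29, 30), (30, 2), (30, 29), (5, 10), (5, 11)}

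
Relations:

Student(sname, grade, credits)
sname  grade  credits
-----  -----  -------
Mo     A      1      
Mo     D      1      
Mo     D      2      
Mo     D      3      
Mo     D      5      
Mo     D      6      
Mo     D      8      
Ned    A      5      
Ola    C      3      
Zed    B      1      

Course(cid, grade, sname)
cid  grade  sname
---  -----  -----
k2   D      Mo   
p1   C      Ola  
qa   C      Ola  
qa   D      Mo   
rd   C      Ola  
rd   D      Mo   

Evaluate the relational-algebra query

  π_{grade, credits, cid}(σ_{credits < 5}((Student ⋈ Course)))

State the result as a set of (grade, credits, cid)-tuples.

{(C, 3, p1), (C, 3, qa), (C, 3, rd), (D, 1, k2), (D, 1, qa), (D, 1, rd), (D, 2, k2), (D, 2, qa), (D, 2, rd), (D, 3, k2), (D, 3, qa), (D, 3, rd)}

Natural join on sname, grade: {(Mo, D, 1, k2), (Mo, D, 1, qa), (Mo, D, 1, rd), (Mo, D, 2, k2), (Mo, D, 2, qa), (Mo, D, 2, rd), (Mo, D, 3, k2), (Mo, D, 3, qa), (Mo, D, 3, rd), (Mo, D, 5, k2), (Mo, D, 5, qa), (Mo, D, 5, rd), (Mo, D, 6, k2), (Mo, D, 6, qa), (Mo, D, 6, rd), (Mo, D, 8, k2), (Mo, D, 8, qa), (Mo, D, 8, rd), (Ola, C, 3, p1), (Ola, C, 3, qa), (Ola, C, 3, rd)}
Filtering on credits < 5 leaves {(Mo, D, 1, k2), (Mo, D, 1, qa), (Mo, D, 1, rd), (Mo, D, 2, k2), (Mo, D, 2, qa), (Mo, D, 2, rd), (Mo, D, 3, k2), (Mo, D, 3, qa), (Mo, D, 3, rd), (Ola, C, 3, p1), (Ola, C, 3, qa), (Ola, C, 3, rd)}.
Keep only column(s) grade, credits, cid: {(C, 3, p1), (C, 3, qa), (C, 3, rd), (D, 1, k2), (D, 1, qa), (D, 1, rd), (D, 2, k2), (D, 2, qa), (D, 2, rd), (D, 3, k2), (D, 3, qa), (D, 3, rd)}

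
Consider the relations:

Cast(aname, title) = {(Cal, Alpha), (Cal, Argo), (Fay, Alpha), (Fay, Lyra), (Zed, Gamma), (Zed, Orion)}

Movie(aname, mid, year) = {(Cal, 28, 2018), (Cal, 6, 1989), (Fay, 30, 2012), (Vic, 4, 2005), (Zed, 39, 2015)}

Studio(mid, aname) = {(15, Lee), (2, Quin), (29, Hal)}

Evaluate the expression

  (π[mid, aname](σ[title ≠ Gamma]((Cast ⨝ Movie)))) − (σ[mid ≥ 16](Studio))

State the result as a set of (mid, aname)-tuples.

Cast ⋈ Movie (natural join on aname): {(Cal, Alpha, 28, 2018), (Cal, Alpha, 6, 1989), (Cal, Argo, 28, 2018), (Cal, Argo, 6, 1989), (Fay, Alpha, 30, 2012), (Fay, Lyra, 30, 2012), (Zed, Gamma, 39, 2015), (Zed, Orion, 39, 2015)}
Selection title ≠ Gamma: {(Cal, Alpha, 28, 2018), (Cal, Alpha, 6, 1989), (Cal, Argo, 28, 2018), (Cal, Argo, 6, 1989), (Fay, Alpha, 30, 2012), (Fay, Lyra, 30, 2012), (Zed, Orion, 39, 2015)}
π[mid, aname]: project onto (mid, aname) (3 duplicate(s) eliminated) → {(28, Cal), (30, Fay), (39, Zed), (6, Cal)}
Selection mid ≥ 16: {(29, Hal)}
Difference: {(28, Cal), (30, Fay), (39, Zed), (6, Cal)} with {(29, Hal)} → {(28, Cal), (30, Fay), (39, Zed), (6, Cal)}

{(28, Cal), (30, Fay), (39, Zed), (6, Cal)}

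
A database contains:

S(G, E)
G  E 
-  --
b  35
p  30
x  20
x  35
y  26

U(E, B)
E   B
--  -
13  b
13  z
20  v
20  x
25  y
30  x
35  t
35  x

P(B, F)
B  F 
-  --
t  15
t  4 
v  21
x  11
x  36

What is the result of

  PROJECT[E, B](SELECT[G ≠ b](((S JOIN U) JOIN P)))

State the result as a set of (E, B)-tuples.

{(20, v), (20, x), (30, x), (35, t), (35, x)}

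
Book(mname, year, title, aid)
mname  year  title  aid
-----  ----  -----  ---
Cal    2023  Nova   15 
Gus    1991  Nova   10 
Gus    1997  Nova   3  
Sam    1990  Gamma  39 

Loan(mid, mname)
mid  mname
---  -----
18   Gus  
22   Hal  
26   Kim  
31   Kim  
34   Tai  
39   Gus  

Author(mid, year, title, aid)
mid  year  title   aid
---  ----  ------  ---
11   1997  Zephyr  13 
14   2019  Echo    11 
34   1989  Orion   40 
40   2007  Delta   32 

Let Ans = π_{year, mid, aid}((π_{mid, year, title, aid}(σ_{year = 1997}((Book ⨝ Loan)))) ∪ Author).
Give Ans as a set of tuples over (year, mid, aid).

{(1989, 34, 40), (1997, 11, 13), (1997, 18, 3), (1997, 39, 3), (2007, 40, 32), (2019, 14, 11)}

Book ⋈ Loan (natural join on mname): {(Gus, 1991, Nova, 10, 18), (Gus, 1991, Nova, 10, 39), (Gus, 1997, Nova, 3, 18), (Gus, 1997, Nova, 3, 39)}
Selection year = 1997: {(Gus, 1997, Nova, 3, 18), (Gus, 1997, Nova, 3, 39)}
π[mid, year, title, aid]: project onto (mid, year, title, aid) → {(18, 1997, Nova, 3), (39, 1997, Nova, 3)}
Taking the union: {(11, 1997, Zephyr, 13), (14, 2019, Echo, 11), (18, 1997, Nova, 3), (34, 1989, Orion, 40), (39, 1997, Nova, 3), (40, 2007, Delta, 32)}
π[year, mid, aid]: project onto (year, mid, aid) → {(1989, 34, 40), (1997, 11, 13), (1997, 18, 3), (1997, 39, 3), (2007, 40, 32), (2019, 14, 11)}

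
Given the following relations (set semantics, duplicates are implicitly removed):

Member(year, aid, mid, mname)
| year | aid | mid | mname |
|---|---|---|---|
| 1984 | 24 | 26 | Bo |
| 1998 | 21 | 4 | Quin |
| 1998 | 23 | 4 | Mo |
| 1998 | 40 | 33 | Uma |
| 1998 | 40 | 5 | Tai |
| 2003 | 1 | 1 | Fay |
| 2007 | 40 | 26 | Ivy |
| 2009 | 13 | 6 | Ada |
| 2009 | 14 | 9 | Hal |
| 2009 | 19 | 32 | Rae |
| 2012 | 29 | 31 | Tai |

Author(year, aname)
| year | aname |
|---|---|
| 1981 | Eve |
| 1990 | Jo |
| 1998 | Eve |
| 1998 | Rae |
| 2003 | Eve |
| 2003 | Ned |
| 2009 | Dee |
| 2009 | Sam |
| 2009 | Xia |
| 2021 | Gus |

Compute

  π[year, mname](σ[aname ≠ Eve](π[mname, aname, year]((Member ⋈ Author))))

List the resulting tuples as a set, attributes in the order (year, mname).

{(1998, Mo), (1998, Quin), (1998, Tai), (1998, Uma), (2003, Fay), (2009, Ada), (2009, Hal), (2009, Rae)}

Member ⋈ Author (natural join on year): {(1998, 21, 4, Quin, Eve), (1998, 21, 4, Quin, Rae), (1998, 23, 4, Mo, Eve), (1998, 23, 4, Mo, Rae), (1998, 40, 33, Uma, Eve), (1998, 40, 33, Uma, Rae), (1998, 40, 5, Tai, Eve), (1998, 40, 5, Tai, Rae), (2003, 1, 1, Fay, Eve), (2003, 1, 1, Fay, Ned), (2009, 13, 6, Ada, Dee), (2009, 13, 6, Ada, Sam), (2009, 13, 6, Ada, Xia), (2009, 14, 9, Hal, Dee), (2009, 14, 9, Hal, Sam), (2009, 14, 9, Hal, Xia), (2009, 19, 32, Rae, Dee), (2009, 19, 32, Rae, Sam), (2009, 19, 32, Rae, Xia)}
π_{mname, aname, year} gives {(Ada, Dee, 2009), (Ada, Sam, 2009), (Ada, Xia, 2009), (Fay, Eve, 2003), (Fay, Ned, 2003), (Hal, Dee, 2009), (Hal, Sam, 2009), (Hal, Xia, 2009), (Mo, Eve, 1998), (Mo, Rae, 1998), (Quin, Eve, 1998), (Quin, Rae, 1998), (Rae, Dee, 2009), (Rae, Sam, 2009), (Rae, Xia, 2009), (Tai, Eve, 1998), (Tai, Rae, 1998), (Uma, Eve, 1998), (Uma, Rae, 1998)}.
Selection aname ≠ Eve: {(Ada, Dee, 2009), (Ada, Sam, 2009), (Ada, Xia, 2009), (Fay, Ned, 2003), (Hal, Dee, 2009), (Hal, Sam, 2009), (Hal, Xia, 2009), (Mo, Rae, 1998), (Quin, Rae, 1998), (Rae, Dee, 2009), (Rae, Sam, 2009), (Rae, Xia, 2009), (Tai, Rae, 1998), (Uma, Rae, 1998)}
π_{year, mname} gives {(1998, Mo), (1998, Quin), (1998, Tai), (1998, Uma), (2003, Fay), (2009, Ada), (2009, Hal), (2009, Rae)} (6 duplicate(s) eliminated).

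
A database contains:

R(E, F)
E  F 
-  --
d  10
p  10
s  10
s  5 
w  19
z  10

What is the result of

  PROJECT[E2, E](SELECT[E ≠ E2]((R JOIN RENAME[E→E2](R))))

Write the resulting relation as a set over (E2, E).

ρ[E→E2]: schema becomes (E2, F); tuples unchanged.
Natural join on F: {(d, 10, d), (d, 10, p), (d, 10, s), (d, 10, z), (p, 10, d), (p, 10, p), (p, 10, s), (p, 10, z), (s, 10, d), (s, 10, p), (s, 10, s), (s, 10, z), (s, 5, s), (w, 19, w), (z, 10, d), (z, 10, p), (z, 10, s), (z, 10, z)}
Apply σ_{E ≠ E2}; surviving tuples: {(d, 10, p), (d, 10, s), (d, 10, z), (p, 10, d), (p, 10, s), (p, 10, z), (s, 10, d), (s, 10, p), (s, 10, z), (z, 10, d), (z, 10, p), (z, 10, s)}
π_{E2, E} gives {(d, p), (d, s), (d, z), (p, d), (p, s), (p, z), (s, d), (s, p), (s, z), (z, d), (z, p), (z, s)}.

{(d, p), (d, s), (d, z), (p, d), (p, s), (p, z), (s, d), (s, p), (s, z), (z, d), (z, p), (z, s)}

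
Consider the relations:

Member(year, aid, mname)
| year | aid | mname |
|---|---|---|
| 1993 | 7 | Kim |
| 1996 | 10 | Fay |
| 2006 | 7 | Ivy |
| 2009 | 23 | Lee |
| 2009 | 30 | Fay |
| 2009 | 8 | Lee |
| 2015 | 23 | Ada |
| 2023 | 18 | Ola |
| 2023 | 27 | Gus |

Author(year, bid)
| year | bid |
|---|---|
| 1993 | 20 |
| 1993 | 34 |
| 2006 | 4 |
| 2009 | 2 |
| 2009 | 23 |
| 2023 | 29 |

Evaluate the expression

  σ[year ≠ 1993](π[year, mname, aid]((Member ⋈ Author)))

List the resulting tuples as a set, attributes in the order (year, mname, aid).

Joining Member and Author on year yields {(1993, 7, Kim, 20), (1993, 7, Kim, 34), (2006, 7, Ivy, 4), (2009, 23, Lee, 2), (2009, 23, Lee, 23), (2009, 30, Fay, 2), (2009, 30, Fay, 23), (2009, 8, Lee, 2), (2009, 8, Lee, 23), (2023, 18, Ola, 29), (2023, 27, Gus, 29)}.
π[year, mname, aid]: project onto (year, mname, aid) (4 duplicate(s) eliminated) → {(1993, Kim, 7), (2006, Ivy, 7), (2009, Fay, 30), (2009, Lee, 23), (2009, Lee, 8), (2023, Gus, 27), (2023, Ola, 18)}
σ[year ≠ 1993]: keep tuples satisfying year ≠ 1993 → {(2006, Ivy, 7), (2009, Fay, 30), (2009, Lee, 23), (2009, Lee, 8), (2023, Gus, 27), (2023, Ola, 18)}

{(2006, Ivy, 7), (2009, Fay, 30), (2009, Lee, 23), (2009, Lee, 8), (2023, Gus, 27), (2023, Ola, 18)}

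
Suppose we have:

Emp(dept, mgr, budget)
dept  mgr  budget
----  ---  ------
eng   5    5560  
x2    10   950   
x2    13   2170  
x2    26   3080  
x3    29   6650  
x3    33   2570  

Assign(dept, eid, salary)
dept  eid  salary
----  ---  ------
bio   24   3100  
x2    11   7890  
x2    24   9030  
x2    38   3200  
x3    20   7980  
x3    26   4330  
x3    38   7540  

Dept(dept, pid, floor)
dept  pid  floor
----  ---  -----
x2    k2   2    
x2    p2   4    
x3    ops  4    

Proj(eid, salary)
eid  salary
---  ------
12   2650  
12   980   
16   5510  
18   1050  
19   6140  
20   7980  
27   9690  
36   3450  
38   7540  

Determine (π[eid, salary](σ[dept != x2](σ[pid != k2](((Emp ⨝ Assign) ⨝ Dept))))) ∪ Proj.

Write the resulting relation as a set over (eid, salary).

{(12, 2650), (12, 980), (16, 5510), (18, 1050), (19, 6140), (20, 7980), (26, 4330), (27, 9690), (36, 3450), (38, 7540)}

Joining Emp and Assign on dept yields {(x2, 10, 950, 11, 7890), (x2, 10, 950, 24, 9030), (x2, 10, 950, 38, 3200), (x2, 13, 2170, 11, 7890), (x2, 13, 2170, 24, 9030), (x2, 13, 2170, 38, 3200), (x2, 26, 3080, 11, 7890), (x2, 26, 3080, 24, 9030), (x2, 26, 3080, 38, 3200), (x3, 29, 6650, 20, 7980), (x3, 29, 6650, 26, 4330), (x3, 29, 6650, 38, 7540), (x3, 33, 2570, 20, 7980), (x3, 33, 2570, 26, 4330), (x3, 33, 2570, 38, 7540)}.
Joining (Emp ⨝ Assign) and Dept on dept yields {(x2, 10, 950, 11, 7890, k2, 2), (x2, 10, 950, 11, 7890, p2, 4), (x2, 10, 950, 24, 9030, k2, 2), (x2, 10, 950, 24, 9030, p2, 4), (x2, 10, 950, 38, 3200, k2, 2), (x2, 10, 950, 38, 3200, p2, 4), (x2, 13, 2170, 11, 7890, k2, 2), (x2, 13, 2170, 11, 7890, p2, 4), (x2, 13, 2170, 24, 9030, k2, 2), (x2, 13, 2170, 24, 9030, p2, 4), (x2, 13, 2170, 38, 3200, k2, 2), (x2, 13, 2170, 38, 3200, p2, 4), (x2, 26, 3080, 11, 7890, k2, 2), (x2, 26, 3080, 11, 7890, p2, 4), (x2, 26, 3080, 24, 9030, k2, 2), (x2, 26, 3080, 24, 9030, p2, 4), (x2, 26, 3080, 38, 3200, k2, 2), (x2, 26, 3080, 38, 3200, p2, 4), (x3, 29, 6650, 20, 7980, ops, 4), (x3, 29, 6650, 26, 4330, ops, 4), (x3, 29, 6650, 38, 7540, ops, 4), (x3, 33, 2570, 20, 7980, ops, 4), (x3, 33, 2570, 26, 4330, ops, 4), (x3, 33, 2570, 38, 7540, ops, 4)}.
σ[pid != k2]: keep tuples satisfying pid != k2 → {(x2, 10, 950, 11, 7890, p2, 4), (x2, 10, 950, 24, 9030, p2, 4), (x2, 10, 950, 38, 3200, p2, 4), (x2, 13, 2170, 11, 7890, p2, 4), (x2, 13, 2170, 24, 9030, p2, 4), (x2, 13, 2170, 38, 3200, p2, 4), (x2, 26, 3080, 11, 7890, p2, 4), (x2, 26, 3080, 24, 9030, p2, 4), (x2, 26, 3080, 38, 3200, p2, 4), (x3, 29, 6650, 20, 7980, ops, 4), (x3, 29, 6650, 26, 4330, ops, 4), (x3, 29, 6650, 38, 7540, ops, 4), (x3, 33, 2570, 20, 7980, ops, 4), (x3, 33, 2570, 26, 4330, ops, 4), (x3, 33, 2570, 38, 7540, ops, 4)}
σ[dept != x2]: keep tuples satisfying dept != x2 → {(x3, 29, 6650, 20, 7980, ops, 4), (x3, 29, 6650, 26, 4330, ops, 4), (x3, 29, 6650, 38, 7540, ops, 4), (x3, 33, 2570, 20, 7980, ops, 4), (x3, 33, 2570, 26, 4330, ops, 4), (x3, 33, 2570, 38, 7540, ops, 4)}
π[eid, salary]: project onto (eid, salary) (3 duplicate(s) eliminated) → {(20, 7980), (26, 4330), (38, 7540)}
Union: {(20, 7980), (26, 4330), (38, 7540)} with {(12, 2650), (12, 980), (16, 5510), (18, 1050), (19, 6140), (20, 7980), (27, 9690), (36, 3450), (38, 7540)} → {(12, 2650), (12, 980), (16, 5510), (18, 1050), (19, 6140), (20, 7980), (26, 4330), (27, 9690), (36, 3450), (38, 7540)}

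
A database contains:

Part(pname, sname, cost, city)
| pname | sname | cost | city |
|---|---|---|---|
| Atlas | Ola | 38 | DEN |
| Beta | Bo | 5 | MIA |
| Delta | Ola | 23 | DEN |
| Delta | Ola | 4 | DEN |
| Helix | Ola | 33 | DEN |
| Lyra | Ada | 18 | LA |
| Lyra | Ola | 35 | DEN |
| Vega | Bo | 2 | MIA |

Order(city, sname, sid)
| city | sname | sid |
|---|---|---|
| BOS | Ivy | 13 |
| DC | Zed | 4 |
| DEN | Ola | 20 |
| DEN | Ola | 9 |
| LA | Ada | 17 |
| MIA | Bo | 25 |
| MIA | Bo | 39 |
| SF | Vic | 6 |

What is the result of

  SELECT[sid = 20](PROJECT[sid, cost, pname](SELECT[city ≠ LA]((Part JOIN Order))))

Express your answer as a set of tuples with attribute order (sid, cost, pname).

{(20, 23, Delta), (20, 33, Helix), (20, 35, Lyra), (20, 38, Atlas), (20, 4, Delta)}

Natural join on sname, city: {(Atlas, Ola, 38, DEN, 20), (Atlas, Ola, 38, DEN, 9), (Beta, Bo, 5, MIA, 25), (Beta, Bo, 5, MIA, 39), (Delta, Ola, 23, DEN, 20), (Delta, Ola, 23, DEN, 9), (Delta, Ola, 4, DEN, 20), (Delta, Ola, 4, DEN, 9), (Helix, Ola, 33, DEN, 20), (Helix, Ola, 33, DEN, 9), (Lyra, Ada, 18, LA, 17), (Lyra, Ola, 35, DEN, 20), (Lyra, Ola, 35, DEN, 9), (Vega, Bo, 2, MIA, 25), (Vega, Bo, 2, MIA, 39)}
Selection city ≠ LA: {(Atlas, Ola, 38, DEN, 20), (Atlas, Ola, 38, DEN, 9), (Beta, Bo, 5, MIA, 25), (Beta, Bo, 5, MIA, 39), (Delta, Ola, 23, DEN, 20), (Delta, Ola, 23, DEN, 9), (Delta, Ola, 4, DEN, 20), (Delta, Ola, 4, DEN, 9), (Helix, Ola, 33, DEN, 20), (Helix, Ola, 33, DEN, 9), (Lyra, Ola, 35, DEN, 20), (Lyra, Ola, 35, DEN, 9), (Vega, Bo, 2, MIA, 25), (Vega, Bo, 2, MIA, 39)}
Projecting to sid, cost, pname: {(20, 23, Delta), (20, 33, Helix), (20, 35, Lyra), (20, 38, Atlas), (20, 4, Delta), (25, 2, Vega), (25, 5, Beta), (39, 2, Vega), (39, 5, Beta), (9, 23, Delta), (9, 33, Helix), (9, 35, Lyra), (9, 38, Atlas), (9, 4, Delta)}
Selection sid = 20: {(20, 23, Delta), (20, 33, Helix), (20, 35, Lyra), (20, 38, Atlas), (20, 4, Delta)}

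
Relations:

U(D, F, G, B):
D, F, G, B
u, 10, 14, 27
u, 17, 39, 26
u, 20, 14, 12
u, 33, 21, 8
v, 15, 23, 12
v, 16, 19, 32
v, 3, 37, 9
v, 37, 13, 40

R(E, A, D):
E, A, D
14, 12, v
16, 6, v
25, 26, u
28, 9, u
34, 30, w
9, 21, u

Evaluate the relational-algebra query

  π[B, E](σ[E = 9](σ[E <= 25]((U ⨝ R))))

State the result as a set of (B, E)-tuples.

{(12, 9), (26, 9), (27, 9), (8, 9)}

U ⋈ R (natural join on D): {(u, 10, 14, 27, 25, 26), (u, 10, 14, 27, 28, 9), (u, 10, 14, 27, 9, 21), (u, 17, 39, 26, 25, 26), (u, 17, 39, 26, 28, 9), (u, 17, 39, 26, 9, 21), (u, 20, 14, 12, 25, 26), (u, 20, 14, 12, 28, 9), (u, 20, 14, 12, 9, 21), (u, 33, 21, 8, 25, 26), (u, 33, 21, 8, 28, 9), (u, 33, 21, 8, 9, 21), (v, 15, 23, 12, 14, 12), (v, 15, 23, 12, 16, 6), (v, 16, 19, 32, 14, 12), (v, 16, 19, 32, 16, 6), (v, 3, 37, 9, 14, 12), (v, 3, 37, 9, 16, 6), (v, 37, 13, 40, 14, 12), (v, 37, 13, 40, 16, 6)}
Apply σ_{E <= 25}; surviving tuples: {(u, 10, 14, 27, 25, 26), (u, 10, 14, 27, 9, 21), (u, 17, 39, 26, 25, 26), (u, 17, 39, 26, 9, 21), (u, 20, 14, 12, 25, 26), (u, 20, 14, 12, 9, 21), (u, 33, 21, 8, 25, 26), (u, 33, 21, 8, 9, 21), (v, 15, 23, 12, 14, 12), (v, 15, 23, 12, 16, 6), (v, 16, 19, 32, 14, 12), (v, 16, 19, 32, 16, 6), (v, 3, 37, 9, 14, 12), (v, 3, 37, 9, 16, 6), (v, 37, 13, 40, 14, 12), (v, 37, 13, 40, 16, 6)}
Apply σ_{E = 9}; surviving tuples: {(u, 10, 14, 27, 9, 21), (u, 17, 39, 26, 9, 21), (u, 20, 14, 12, 9, 21), (u, 33, 21, 8, 9, 21)}
Keep only column(s) B, E: {(12, 9), (26, 9), (27, 9), (8, 9)}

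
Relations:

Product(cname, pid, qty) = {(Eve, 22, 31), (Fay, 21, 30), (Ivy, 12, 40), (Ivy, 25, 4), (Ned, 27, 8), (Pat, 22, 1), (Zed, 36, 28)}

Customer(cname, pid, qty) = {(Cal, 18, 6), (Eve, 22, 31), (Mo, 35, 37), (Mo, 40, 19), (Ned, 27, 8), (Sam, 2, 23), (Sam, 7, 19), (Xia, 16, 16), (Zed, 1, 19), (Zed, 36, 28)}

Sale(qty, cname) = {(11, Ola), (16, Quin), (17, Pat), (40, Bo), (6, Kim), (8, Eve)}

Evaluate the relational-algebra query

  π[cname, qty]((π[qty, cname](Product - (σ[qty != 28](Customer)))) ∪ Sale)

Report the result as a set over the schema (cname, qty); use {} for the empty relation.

σ[qty != 28]: keep tuples satisfying qty != 28 → {(Cal, 18, 6), (Eve, 22, 31), (Mo, 35, 37), (Mo, 40, 19), (Ned, 27, 8), (Sam, 2, 23), (Sam, 7, 19), (Xia, 16, 16), (Zed, 1, 19)}
Difference: {(Eve, 22, 31), (Fay, 21, 30), (Ivy, 12, 40), (Ivy, 25, 4), (Ned, 27, 8), (Pat, 22, 1), (Zed, 36, 28)} with {(Cal, 18, 6), (Eve, 22, 31), (Mo, 35, 37), (Mo, 40, 19), (Ned, 27, 8), (Sam, 2, 23), (Sam, 7, 19), (Xia, 16, 16), (Zed, 1, 19)} → {(Fay, 21, 30), (Ivy, 12, 40), (Ivy, 25, 4), (Pat, 22, 1), (Zed, 36, 28)}
Keep only column(s) qty, cname: {(1, Pat), (28, Zed), (30, Fay), (4, Ivy), (40, Ivy)}
Union: {(1, Pat), (28, Zed), (30, Fay), (4, Ivy), (40, Ivy)} with {(11, Ola), (16, Quin), (17, Pat), (40, Bo), (6, Kim), (8, Eve)} → {(1, Pat), (11, Ola), (16, Quin), (17, Pat), (28, Zed), (30, Fay), (4, Ivy), (40, Bo), (40, Ivy), (6, Kim), (8, Eve)}
Keep only column(s) cname, qty: {(Bo, 40), (Eve, 8), (Fay, 30), (Ivy, 4), (Ivy, 40), (Kim, 6), (Ola, 11), (Pat, 1), (Pat, 17), (Quin, 16), (Zed, 28)}

{(Bo, 40), (Eve, 8), (Fay, 30), (Ivy, 4), (Ivy, 40), (Kim, 6), (Ola, 11), (Pat, 1), (Pat, 17), (Quin, 16), (Zed, 28)}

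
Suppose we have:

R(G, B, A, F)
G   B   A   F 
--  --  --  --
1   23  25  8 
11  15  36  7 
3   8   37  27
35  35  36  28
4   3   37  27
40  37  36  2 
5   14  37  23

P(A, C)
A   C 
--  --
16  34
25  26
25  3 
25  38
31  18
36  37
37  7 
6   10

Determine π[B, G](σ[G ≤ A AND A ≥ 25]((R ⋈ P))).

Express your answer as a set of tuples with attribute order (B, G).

Natural join on A: {(1, 23, 25, 8, 26), (1, 23, 25, 8, 3), (1, 23, 25, 8, 38), (11, 15, 36, 7, 37), (3, 8, 37, 27, 7), (35, 35, 36, 28, 37), (4, 3, 37, 27, 7), (40, 37, 36, 2, 37), (5, 14, 37, 23, 7)}
σ[G ≤ A AND A ≥ 25]: keep tuples satisfying G ≤ A AND A ≥ 25 → {(1, 23, 25, 8, 26), (1, 23, 25, 8, 3), (1, 23, 25, 8, 38), (11, 15, 36, 7, 37), (3, 8, 37, 27, 7), (35, 35, 36, 28, 37), (4, 3, 37, 27, 7), (5, 14, 37, 23, 7)}
π[B, G]: project onto (B, G) (2 duplicate(s) eliminated) → {(14, 5), (15, 11), (23, 1), (3, 4), (35, 35), (8, 3)}

{(14, 5), (15, 11), (23, 1), (3, 4), (35, 35), (8, 3)}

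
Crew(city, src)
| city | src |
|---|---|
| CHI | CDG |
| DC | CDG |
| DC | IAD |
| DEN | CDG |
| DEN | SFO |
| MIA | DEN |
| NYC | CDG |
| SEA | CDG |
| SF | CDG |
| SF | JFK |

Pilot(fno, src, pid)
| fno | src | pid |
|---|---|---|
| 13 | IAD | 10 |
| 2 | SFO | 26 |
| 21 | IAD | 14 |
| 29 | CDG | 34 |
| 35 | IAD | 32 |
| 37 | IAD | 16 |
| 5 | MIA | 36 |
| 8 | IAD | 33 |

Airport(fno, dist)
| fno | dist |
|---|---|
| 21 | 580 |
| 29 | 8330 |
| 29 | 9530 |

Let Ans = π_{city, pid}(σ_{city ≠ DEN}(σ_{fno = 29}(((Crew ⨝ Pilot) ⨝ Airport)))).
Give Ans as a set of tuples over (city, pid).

{(CHI, 34), (DC, 34), (NYC, 34), (SEA, 34), (SF, 34)}

Natural join on src: {(CHI, CDG, 29, 34), (DC, CDG, 29, 34), (DC, IAD, 13, 10), (DC, IAD, 21, 14), (DC, IAD, 35, 32), (DC, IAD, 37, 16), (DC, IAD, 8, 33), (DEN, CDG, 29, 34), (DEN, SFO, 2, 26), (NYC, CDG, 29, 34), (SEA, CDG, 29, 34), (SF, CDG, 29, 34)}
Natural join on fno: {(CHI, CDG, 29, 34, 8330), (CHI, CDG, 29, 34, 9530), (DC, CDG, 29, 34, 8330), (DC, CDG, 29, 34, 9530), (DC, IAD, 21, 14, 580), (DEN, CDG, 29, 34, 8330), (DEN, CDG, 29, 34, 9530), (NYC, CDG, 29, 34, 8330), (NYC, CDG, 29, 34, 9530), (SEA, CDG, 29, 34, 8330), (SEA, CDG, 29, 34, 9530), (SF, CDG, 29, 34, 8330), (SF, CDG, 29, 34, 9530)}
Selection fno = 29: {(CHI, CDG, 29, 34, 8330), (CHI, CDG, 29, 34, 9530), (DC, CDG, 29, 34, 8330), (DC, CDG, 29, 34, 9530), (DEN, CDG, 29, 34, 8330), (DEN, CDG, 29, 34, 9530), (NYC, CDG, 29, 34, 8330), (NYC, CDG, 29, 34, 9530), (SEA, CDG, 29, 34, 8330), (SEA, CDG, 29, 34, 9530), (SF, CDG, 29, 34, 8330), (SF, CDG, 29, 34, 9530)}
Selection city ≠ DEN: {(CHI, CDG, 29, 34, 8330), (CHI, CDG, 29, 34, 9530), (DC, CDG, 29, 34, 8330), (DC, CDG, 29, 34, 9530), (NYC, CDG, 29, 34, 8330), (NYC, CDG, 29, 34, 9530), (SEA, CDG, 29, 34, 8330), (SEA, CDG, 29, 34, 9530), (SF, CDG, 29, 34, 8330), (SF, CDG, 29, 34, 9530)}
Keep only column(s) city, pid (5 duplicate(s) eliminated): {(CHI, 34), (DC, 34), (NYC, 34), (SEA, 34), (SF, 34)}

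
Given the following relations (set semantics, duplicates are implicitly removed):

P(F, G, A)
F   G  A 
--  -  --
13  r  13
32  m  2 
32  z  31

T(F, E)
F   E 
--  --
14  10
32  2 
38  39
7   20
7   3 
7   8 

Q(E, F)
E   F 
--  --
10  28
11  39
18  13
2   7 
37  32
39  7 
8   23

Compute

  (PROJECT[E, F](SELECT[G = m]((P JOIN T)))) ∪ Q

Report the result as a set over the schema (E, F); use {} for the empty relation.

{(10, 28), (11, 39), (18, 13), (2, 32), (2, 7), (37, 32), (39, 7), (8, 23)}

Joining P and T on F yields {(32, m, 2, 2), (32, z, 31, 2)}.
Filtering on G = m leaves {(32, m, 2, 2)}.
π[E, F]: project onto (E, F) → {(2, 32)}
Set union of the two operands is {(10, 28), (11, 39), (18, 13), (2, 32), (2, 7), (37, 32), (39, 7), (8, 23)}.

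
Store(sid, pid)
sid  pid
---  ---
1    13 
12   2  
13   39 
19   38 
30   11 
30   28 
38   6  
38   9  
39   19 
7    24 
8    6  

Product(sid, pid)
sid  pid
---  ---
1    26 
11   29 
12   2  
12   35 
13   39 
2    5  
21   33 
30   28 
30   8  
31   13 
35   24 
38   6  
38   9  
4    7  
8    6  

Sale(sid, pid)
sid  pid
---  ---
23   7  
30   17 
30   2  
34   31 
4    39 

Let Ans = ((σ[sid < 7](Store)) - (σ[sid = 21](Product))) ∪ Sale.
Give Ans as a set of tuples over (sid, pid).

Apply σ_{sid < 7}; surviving tuples: {(1, 13)}
Apply σ_{sid = 21}; surviving tuples: {(21, 33)}
Difference: {(1, 13)} with {(21, 33)} → {(1, 13)}
Union: {(1, 13)} with {(23, 7), (30, 17), (30, 2), (34, 31), (4, 39)} → {(1, 13), (23, 7), (30, 17), (30, 2), (34, 31), (4, 39)}

{(1, 13), (23, 7), (30, 17), (30, 2), (34, 31), (4, 39)}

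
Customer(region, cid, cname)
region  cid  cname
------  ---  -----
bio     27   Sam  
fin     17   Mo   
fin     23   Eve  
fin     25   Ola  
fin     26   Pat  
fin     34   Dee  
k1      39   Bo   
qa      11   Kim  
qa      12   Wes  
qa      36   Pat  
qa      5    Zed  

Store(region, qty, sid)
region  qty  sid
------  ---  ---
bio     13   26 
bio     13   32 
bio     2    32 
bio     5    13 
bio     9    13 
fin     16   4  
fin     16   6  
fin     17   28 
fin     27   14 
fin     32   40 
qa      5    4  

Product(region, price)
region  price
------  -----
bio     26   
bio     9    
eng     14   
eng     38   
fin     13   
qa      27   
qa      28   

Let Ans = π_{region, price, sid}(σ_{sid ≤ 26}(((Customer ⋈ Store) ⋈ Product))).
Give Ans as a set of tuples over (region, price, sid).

Joining Customer and Store on region yields {(bio, 27, Sam, 13, 26), (bio, 27, Sam, 13, 32), (bio, 27, Sam, 2, 32), (bio, 27, Sam, 5, 13), (bio, 27, Sam, 9, 13), (fin, 17, Mo, 16, 4), (fin, 17, Mo, 16, 6), (fin, 17, Mo, 17, 28), (fin, 17, Mo, 27, 14), (fin, 17, Mo, 32, 40), (fin, 23, Eve, 16, 4), (fin, 23, Eve, 16, 6), (fin, 23, Eve, 17, 28), (fin, 23, Eve, 27, 14), (fin, 23, Eve, 32, 40), (fin, 25, Ola, 16, 4), (fin, 25, Ola, 16, 6), (fin, 25, Ola, 17, 28), (fin, 25, Ola, 27, 14), (fin, 25, Ola, 32, 40), (fin, 26, Pat, 16, 4), (fin, 26, Pat, 16, 6), (fin, 26, Pat, 17, 28), (fin, 26, Pat, 27, 14), (fin, 26, Pat, 32, 40), (fin, 34, Dee, 16, 4), (fin, 34, Dee, 16, 6), (fin, 34, Dee, 17, 28), (fin, 34, Dee, 27, 14), (fin, 34, Dee, 32, 40), (qa, 11, Kim, 5, 4), (qa, 12, Wes, 5, 4), (qa, 36, Pat, 5, 4), (qa, 5, Zed, 5, 4)}.
Joining (Customer ⋈ Store) and Product on region yields {(bio, 27, Sam, 13, 26, 26), (bio, 27, Sam, 13, 26, 9), (bio, 27, Sam, 13, 32, 26), (bio, 27, Sam, 13, 32, 9), (bio, 27, Sam, 2, 32, 26), (bio, 27, Sam, 2, 32, 9), (bio, 27, Sam, 5, 13, 26), (bio, 27, Sam, 5, 13, 9), (bio, 27, Sam, 9, 13, 26), (bio, 27, Sam, 9, 13, 9), (fin, 17, Mo, 16, 4, 13), (fin, 17, Mo, 16, 6, 13), (fin, 17, Mo, 17, 28, 13), (fin, 17, Mo, 27, 14, 13), (fin, 17, Mo, 32, 40, 13), (fin, 23, Eve, 16, 4, 13), (fin, 23, Eve, 16, 6, 13), (fin, 23, Eve, 17, 28, 13), (fin, 23, Eve, 27, 14, 13), (fin, 23, Eve, 32, 40, 13), (fin, 25, Ola, 16, 4, 13), (fin, 25, Ola, 16, 6, 13), (fin, 25, Ola, 17, 28, 13), (fin, 25, Ola, 27, 14, 13), (fin, 25, Ola, 32, 40, 13), (fin, 26, Pat, 16, 4, 13), (fin, 26, Pat, 16, 6, 13), (fin, 26, Pat, 17, 28, 13), (fin, 26, Pat, 27, 14, 13), (fin, 26, Pat, 32, 40, 13), (fin, 34, Dee, 16, 4, 13), (fin, 34, Dee, 16, 6, 13), (fin, 34, Dee, 17, 28, 13), (fin, 34, Dee, 27, 14, 13), (fin, 34, Dee, 32, 40, 13), (qa, 11, Kim, 5, 4, 27), (qa, 11, Kim, 5, 4, 28), (qa, 12, Wes, 5, 4, 27), (qa, 12, Wes, 5, 4, 28), (qa, 36, Pat, 5, 4, 27), (qa, 36, Pat, 5, 4, 28), (qa, 5, Zed, 5, 4, 27), (qa, 5, Zed, 5, 4, 28)}.
Filtering on sid ≤ 26 leaves {(bio, 27, Sam, 13, 26, 26), (bio, 27, Sam, 13, 26, 9), (bio, 27, Sam, 5, 13, 26), (bio, 27, Sam, 5, 13, 9), (bio, 27, Sam, 9, 13, 26), (bio, 27, Sam, 9, 13, 9), (fin, 17, Mo, 16, 4, 13), (fin, 17, Mo, 16, 6, 13), (fin, 17, Mo, 27, 14, 13), (fin, 23, Eve, 16, 4, 13), (fin, 23, Eve, 16, 6, 13), (fin, 23, Eve, 27, 14, 13), (fin, 25, Ola, 16, 4, 13), (fin, 25, Ola, 16, 6, 13), (fin, 25, Ola, 27, 14, 13), (fin, 26, Pat, 16, 4, 13), (fin, 26, Pat, 16, 6, 13), (fin, 26, Pat, 27, 14, 13), (fin, 34, Dee, 16, 4, 13), (fin, 34, Dee, 16, 6, 13), (fin, 34, Dee, 27, 14, 13), (qa, 11, Kim, 5, 4, 27), (qa, 11, Kim, 5, 4, 28), (qa, 12, Wes, 5, 4, 27), (qa, 12, Wes, 5, 4, 28), (qa, 36, Pat, 5, 4, 27), (qa, 36, Pat, 5, 4, 28), (qa, 5, Zed, 5, 4, 27), (qa, 5, Zed, 5, 4, 28)}.
Keep only column(s) region, price, sid (20 duplicate(s) eliminated): {(bio, 26, 13), (bio, 26, 26), (bio, 9, 13), (bio, 9, 26), (fin, 13, 14), (fin, 13, 4), (fin, 13, 6), (qa, 27, 4), (qa, 28, 4)}

{(bio, 26, 13), (bio, 26, 26), (bio, 9, 13), (bio, 9, 26), (fin, 13, 14), (fin, 13, 4), (fin, 13, 6), (qa, 27, 4), (qa, 28, 4)}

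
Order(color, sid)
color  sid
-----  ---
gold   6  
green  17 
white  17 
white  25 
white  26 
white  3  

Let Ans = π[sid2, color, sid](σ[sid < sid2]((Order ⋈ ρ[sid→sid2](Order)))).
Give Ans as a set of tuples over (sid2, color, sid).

ρ[sid→sid2]: schema becomes (color, sid2); tuples unchanged.
Natural join on color: {(gold, 6, 6), (green, 17, 17), (white, 17, 17), (white, 17, 25), (white, 17, 26), (white, 17, 3), (white, 25, 17), (white, 25, 25), (white, 25, 26), (white, 25, 3), (white, 26, 17), (white, 26, 25), (white, 26, 26), (white, 26, 3), (white, 3, 17), (white, 3, 25), (white, 3, 26), (white, 3, 3)}
Filtering on sid < sid2 leaves {(white, 17, 25), (white, 17, 26), (white, 25, 26), (white, 3, 17), (white, 3, 25), (white, 3, 26)}.
π_{sid2, color, sid} gives {(17, white, 3), (25, white, 17), (25, white, 3), (26, white, 17), (26, white, 25), (26, white, 3)}.

{(17, white, 3), (25, white, 17), (25, white, 3), (26, white, 17), (26, white, 25), (26, white, 3)}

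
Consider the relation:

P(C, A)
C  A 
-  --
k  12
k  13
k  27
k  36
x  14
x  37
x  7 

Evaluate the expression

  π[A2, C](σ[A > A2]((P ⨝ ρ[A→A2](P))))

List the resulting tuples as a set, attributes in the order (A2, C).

{(12, k), (13, k), (14, x), (27, k), (7, x)}

ρ[A→A2]: schema becomes (C, A2); tuples unchanged.
Natural join on C: {(k, 12, 12), (k, 12, 13), (k, 12, 27), (k, 12, 36), (k, 13, 12), (k, 13, 13), (k, 13, 27), (k, 13, 36), (k, 27, 12), (k, 27, 13), (k, 27, 27), (k, 27, 36), (k, 36, 12), (k, 36, 13), (k, 36, 27), (k, 36, 36), (x, 14, 14), (x, 14, 37), (x, 14, 7), (x, 37, 14), (x, 37, 37), (x, 37, 7), (x, 7, 14), (x, 7, 37), (x, 7, 7)}
Filtering on A > A2 leaves {(k, 13, 12), (k, 27, 12), (k, 27, 13), (k, 36, 12), (k, 36, 13), (k, 36, 27), (x, 14, 7), (x, 37, 14), (x, 37, 7)}.
Projecting to A2, C (4 duplicate(s) eliminated): {(12, k), (13, k), (14, x), (27, k), (7, x)}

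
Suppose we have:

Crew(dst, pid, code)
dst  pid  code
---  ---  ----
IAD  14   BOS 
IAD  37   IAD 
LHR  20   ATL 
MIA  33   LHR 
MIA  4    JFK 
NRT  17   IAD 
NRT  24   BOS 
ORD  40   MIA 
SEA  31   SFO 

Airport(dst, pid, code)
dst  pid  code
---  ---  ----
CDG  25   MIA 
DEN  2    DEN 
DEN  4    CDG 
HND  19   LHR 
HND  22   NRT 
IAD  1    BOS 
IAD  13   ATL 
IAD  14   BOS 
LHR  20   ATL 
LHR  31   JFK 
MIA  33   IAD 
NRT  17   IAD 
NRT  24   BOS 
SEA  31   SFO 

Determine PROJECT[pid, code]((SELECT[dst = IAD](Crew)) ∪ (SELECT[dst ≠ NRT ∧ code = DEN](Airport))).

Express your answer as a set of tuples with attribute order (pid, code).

σ[dst = IAD]: keep tuples satisfying dst = IAD → {(IAD, 14, BOS), (IAD, 37, IAD)}
σ[dst ≠ NRT ∧ code = DEN]: keep tuples satisfying dst ≠ NRT ∧ code = DEN → {(DEN, 2, DEN)}
Union: {(IAD, 14, BOS), (IAD, 37, IAD)} with {(DEN, 2, DEN)} → {(DEN, 2, DEN), (IAD, 14, BOS), (IAD, 37, IAD)}
π_{pid, code} gives {(14, BOS), (2, DEN), (37, IAD)}.

{(14, BOS), (2, DEN), (37, IAD)}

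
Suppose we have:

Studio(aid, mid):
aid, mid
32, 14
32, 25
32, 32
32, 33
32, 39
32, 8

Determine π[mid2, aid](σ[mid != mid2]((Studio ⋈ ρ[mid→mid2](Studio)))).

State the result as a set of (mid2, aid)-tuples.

{(14, 32), (25, 32), (32, 32), (33, 32), (39, 32), (8, 32)}

ρ[mid→mid2]: schema becomes (aid, mid2); tuples unchanged.
Natural join on aid: {(32, 14, 14), (32, 14, 25), (32, 14, 32), (32, 14, 33), (32, 14, 39), (32, 14, 8), (32, 25, 14), (32, 25, 25), (32, 25, 32), (32, 25, 33), (32, 25, 39), (32, 25, 8), (32, 32, 14), (32, 32, 25), (32, 32, 32), (32, 32, 33), (32, 32, 39), (32, 32, 8), (32, 33, 14), (32, 33, 25), (32, 33, 32), (32, 33, 33), (32, 33, 39), (32, 33, 8), (32, 39, 14), (32, 39, 25), (32, 39, 32), (32, 39, 33), (32, 39, 39), (32, 39, 8), (32, 8, 14), (32, 8, 25), (32, 8, 32), (32, 8, 33), (32, 8, 39), (32, 8, 8)}
Apply σ_{mid != mid2}; surviving tuples: {(32, 14, 25), (32, 14, 32), (32, 14, 33), (32, 14, 39), (32, 14, 8), (32, 25, 14), (32, 25, 32), (32, 25, 33), (32, 25, 39), (32, 25, 8), (32, 32, 14), (32, 32, 25), (32, 32, 33), (32, 32, 39), (32, 32, 8), (32, 33, 14), (32, 33, 25), (32, 33, 32), (32, 33, 39), (32, 33, 8), (32, 39, 14), (32, 39, 25), (32, 39, 32), (32, 39, 33), (32, 39, 8), (32, 8, 14), (32, 8, 25), (32, 8, 32), (32, 8, 33), (32, 8, 39)}
Keep only column(s) mid2, aid (24 duplicate(s) eliminated): {(14, 32), (25, 32), (32, 32), (33, 32), (39, 32), (8, 32)}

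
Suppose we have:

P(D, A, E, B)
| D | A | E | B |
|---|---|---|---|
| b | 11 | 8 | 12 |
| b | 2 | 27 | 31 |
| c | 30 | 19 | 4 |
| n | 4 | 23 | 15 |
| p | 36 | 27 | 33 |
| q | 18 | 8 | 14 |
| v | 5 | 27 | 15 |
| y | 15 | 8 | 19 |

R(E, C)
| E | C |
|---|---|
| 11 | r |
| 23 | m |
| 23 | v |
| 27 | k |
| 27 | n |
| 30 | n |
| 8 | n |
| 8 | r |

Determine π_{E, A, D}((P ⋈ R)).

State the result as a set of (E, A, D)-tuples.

P ⋈ R (natural join on E): {(b, 11, 8, 12, n), (b, 11, 8, 12, r), (b, 2, 27, 31, k), (b, 2, 27, 31, n), (n, 4, 23, 15, m), (n, 4, 23, 15, v), (p, 36, 27, 33, k), (p, 36, 27, 33, n), (q, 18, 8, 14, n), (q, 18, 8, 14, r), (v, 5, 27, 15, k), (v, 5, 27, 15, n), (y, 15, 8, 19, n), (y, 15, 8, 19, r)}
Projecting to E, A, D (7 duplicate(s) eliminated): {(23, 4, n), (27, 2, b), (27, 36, p), (27, 5, v), (8, 11, b), (8, 15, y), (8, 18, q)}

{(23, 4, n), (27, 2, b), (27, 36, p), (27, 5, v), (8, 11, b), (8, 15, y), (8, 18, q)}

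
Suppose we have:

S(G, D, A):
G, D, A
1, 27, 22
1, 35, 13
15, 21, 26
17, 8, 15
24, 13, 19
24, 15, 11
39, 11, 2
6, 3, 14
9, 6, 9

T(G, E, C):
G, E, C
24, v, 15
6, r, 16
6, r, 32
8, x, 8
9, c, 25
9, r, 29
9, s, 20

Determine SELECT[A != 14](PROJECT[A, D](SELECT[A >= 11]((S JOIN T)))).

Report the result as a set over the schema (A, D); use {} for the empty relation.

{(11, 15), (19, 13)}

Joining S and T on G yields {(24, 13, 19, v, 15), (24, 15, 11, v, 15), (6, 3, 14, r, 16), (6, 3, 14, r, 32), (9, 6, 9, c, 25), (9, 6, 9, r, 29), (9, 6, 9, s, 20)}.
Filtering on A >= 11 leaves {(24, 13, 19, v, 15), (24, 15, 11, v, 15), (6, 3, 14, r, 16), (6, 3, 14, r, 32)}.
π[A, D]: project onto (A, D) (1 duplicate(s) eliminated) → {(11, 15), (14, 3), (19, 13)}
Filtering on A != 14 leaves {(11, 15), (19, 13)}.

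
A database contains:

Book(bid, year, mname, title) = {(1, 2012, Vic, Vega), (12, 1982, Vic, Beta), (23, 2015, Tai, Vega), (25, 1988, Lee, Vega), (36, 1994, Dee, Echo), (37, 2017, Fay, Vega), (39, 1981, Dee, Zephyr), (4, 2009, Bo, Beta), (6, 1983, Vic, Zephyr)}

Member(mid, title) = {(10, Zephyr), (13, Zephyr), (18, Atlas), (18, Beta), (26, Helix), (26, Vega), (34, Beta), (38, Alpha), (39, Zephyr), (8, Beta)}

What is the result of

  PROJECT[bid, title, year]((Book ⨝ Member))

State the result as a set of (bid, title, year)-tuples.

{(1, Vega, 2012), (12, Beta, 1982), (23, Vega, 2015), (25, Vega, 1988), (37, Vega, 2017), (39, Zephyr, 1981), (4, Beta, 2009), (6, Zephyr, 1983)}

Book ⋈ Member (natural join on title): {(1, 2012, Vic, Vega, 26), (12, 1982, Vic, Beta, 18), (12, 1982, Vic, Beta, 34), (12, 1982, Vic, Beta, 8), (23, 2015, Tai, Vega, 26), (25, 1988, Lee, Vega, 26), (37, 2017, Fay, Vega, 26), (39, 1981, Dee, Zephyr, 10), (39, 1981, Dee, Zephyr, 13), (39, 1981, Dee, Zephyr, 39), (4, 2009, Bo, Beta, 18), (4, 2009, Bo, Beta, 34), (4, 2009, Bo, Beta, 8), (6, 1983, Vic, Zephyr, 10), (6, 1983, Vic, Zephyr, 13), (6, 1983, Vic, Zephyr, 39)}
π[bid, title, year]: project onto (bid, title, year) (8 duplicate(s) eliminated) → {(1, Vega, 2012), (12, Beta, 1982), (23, Vega, 2015), (25, Vega, 1988), (37, Vega, 2017), (39, Zephyr, 1981), (4, Beta, 2009), (6, Zephyr, 1983)}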